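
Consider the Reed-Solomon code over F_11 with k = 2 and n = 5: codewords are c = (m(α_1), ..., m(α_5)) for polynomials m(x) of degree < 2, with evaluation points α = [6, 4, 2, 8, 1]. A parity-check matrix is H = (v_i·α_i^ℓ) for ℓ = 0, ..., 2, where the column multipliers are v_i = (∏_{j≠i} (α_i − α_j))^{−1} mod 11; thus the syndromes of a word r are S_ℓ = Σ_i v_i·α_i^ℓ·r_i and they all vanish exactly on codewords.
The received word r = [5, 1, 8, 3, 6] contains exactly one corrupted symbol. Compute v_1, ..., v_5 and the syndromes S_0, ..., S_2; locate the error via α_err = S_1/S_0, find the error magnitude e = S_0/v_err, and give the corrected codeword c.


S = (10, 3, 2), error at position 4, error magnitude e = 5, c = [5, 1, 8, 9, 6].

Step 1: column multipliers v_i = (∏_{j≠i}(α_i − α_j))^{−1} mod 11.
  i = 1 (α = 6): (6−4)(6−2)(6−8)(6−1) = 2·4·(−2)·5 = −80 ≡ 8, so v_1 = 8^{−1} = 7 (mod 11).
  i = 2 (α = 4): (4−6)(4−2)(4−8)(4−1) = (−2)·2·(−4)·3 = 48 ≡ 4, so v_2 = 4^{−1} = 3 (mod 11).
  i = 3 (α = 2): (2−6)(2−4)(2−8)(2−1) = (−4)·(−2)·(−6)·1 = −48 ≡ 7, so v_3 = 7^{−1} = 8 (mod 11).
  i = 4 (α = 8): (8−6)(8−4)(8−2)(8−1) = 2·4·6·7 = 336 ≡ 6, so v_4 = 6^{−1} = 2 (mod 11).
  i = 5 (α = 1): (1−6)(1−4)(1−2)(1−8) = (−5)·(−3)·(−1)·(−7) = 105 ≡ 6, so v_5 = 6^{−1} = 2 (mod 11).
  v = [7, 3, 8, 2, 2].
Step 2: syndromes of r = [5, 1, 8, 3, 6] (all sums mod 11).
  S_0 = Σ v_i r_i = 7·5 + 3·1 + 8·8 + 2·3 + 2·6 = 120 ≡ 10.
  S_1 = Σ v_i α_i r_i = 7·6·5 + 3·4·1 + 8·2·8 + 2·8·3 + 2·1·6 = 410 ≡ 3.
  α_i^2 mod 11 = [3, 5, 4, 9, 1].
  S_2 = Σ v_i α_i^2 r_i = 7·3·5 + 3·5·1 + 8·4·8 + 2·9·3 + 2·1·6 = 442 ≡ 2.
  S = (10, 3, 2) ≠ 0, so r is not a codeword (an error is present).
Step 3: locate the error. For a single error e at position i, S_ℓ = v_i·e·α_i^ℓ, so α_err = S_1/S_0.
  S_0^{−1} = 10^{−1} = 10 (mod 11), so α_err = 3·10 = 30 ≡ 8 = α_4. Error position i = 4.
  Consistency check: S_2/S_1 = 2·4 = 8 ≡ 8 = α_err ✓ (single-error assumption holds).
Step 4: error magnitude e = S_0/v_4 = S_0·∏_{j≠4}(α_4 − α_j) = 10·6 = 60 ≡ 5 (mod 11).
Step 5: correct position 4: c_4 = r_4 − e = 3 − 5 ≡ 9 (mod 11). Hence c = [5, 1, 8, 9, 6].
  Check: interpolating c through the α_i gives m(x) = 4 + 2·x (degree < 2) with m(α_i) = c_i for every i, so c is indeed a codeword.


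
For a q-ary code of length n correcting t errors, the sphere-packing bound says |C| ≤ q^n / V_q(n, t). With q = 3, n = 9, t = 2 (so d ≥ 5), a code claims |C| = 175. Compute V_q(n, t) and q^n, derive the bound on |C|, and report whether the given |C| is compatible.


V_q(n, t) = 163, q^n = 19683, Hamming bound = 120, |C| = 175 > bound (violated).

Step 1: Compute V_q(n, t) = Σ_{j=0}^2 C(n, j) (q−1)^j.
  j = 0: C(9,0)·(2)^0 = 1·1 = 1.
  j = 1: C(9,1)·(2)^1 = 9·2 = 18.
  j = 2: C(9,2)·(2)^2 = 36·4 = 144.
  V_q(n, t) = 1 + 18 + 144 = 163.
Step 2: q^n = 3^9 = 19683.
Step 3: Hamming bound ⌊q^n / V_q(n,t)⌋ = ⌊19683/163⌋ = 120.
Step 4: Compare |C| = 175 to 120: violated.
The claimed |C| lies above the Hamming bound, so no 3-ary code of length 9 with d ≥ 5 can have 175 codewords.


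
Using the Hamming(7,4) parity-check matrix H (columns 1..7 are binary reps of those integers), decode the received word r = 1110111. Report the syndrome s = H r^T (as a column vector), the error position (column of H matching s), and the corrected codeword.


s = (1, 0, 0)^T, error position = 4, corrected codeword c = 1111111

Compute s = H r^T mod 2 one row at a time:
  s_1 = 0 + 1 + 1 + 1 = 3 ≡ 1 (mod 2).
  s_2 = 1 + 1 + 1 + 1 = 4 ≡ 0 (mod 2).
  s_3 = 1 + 1 + 1 + 1 = 4 ≡ 0 (mod 2).
s = (1, 0, 0)^T — this equals column 4 of H (binary 100), so error is at position 4.
Correct: flip bit 4 of r = 1110111 to get c = 1111111.


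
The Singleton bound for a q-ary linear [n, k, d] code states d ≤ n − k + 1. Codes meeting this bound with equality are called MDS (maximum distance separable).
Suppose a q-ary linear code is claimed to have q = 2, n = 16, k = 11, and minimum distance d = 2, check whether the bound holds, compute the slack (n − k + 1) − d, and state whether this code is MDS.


Singleton RHS = n − k + 1 = 6, slack = 4, bound satisfied, not MDS.

Singleton bound: d ≤ n − k + 1.
Here n = 16, k = 11, so n − k + 1 = 6.
Given d = 2, check d ≤ 6: YES.
Slack = (n − k + 1) − d = 4.
The code is NOT MDS (slack = 4 > 0).
Description: the claimed parameters are [16, 11, 2]_2; such a code would be non-MDS.


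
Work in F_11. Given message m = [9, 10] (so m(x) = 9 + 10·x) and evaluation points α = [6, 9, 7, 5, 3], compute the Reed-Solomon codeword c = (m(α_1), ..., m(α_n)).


c = [3, 0, 2, 4, 6]

Message polynomial: m(x) = 9 + 10·x (mod 11).
For each evaluation point α_i, compute m(α_i) mod 11:
  α_1 = 6: Horner steps 10 → 3, so m(6) = 3.
  α_2 = 9: Horner steps 10 → 0, so m(9) = 0.
  α_3 = 7: Horner steps 10 → 2, so m(7) = 2.
  α_4 = 5: Horner steps 10 → 4, so m(5) = 4.
  α_5 = 3: Horner steps 10 → 6, so m(3) = 6.
Codeword c = [3, 0, 2, 4, 6] ∈ F_11^5.


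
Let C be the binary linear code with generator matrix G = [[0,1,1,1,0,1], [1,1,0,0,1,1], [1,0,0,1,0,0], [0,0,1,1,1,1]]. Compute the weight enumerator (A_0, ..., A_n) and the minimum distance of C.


Weight distribution: A_0 = 1, A_2 = 6, A_4 = 9. Minimum distance d = 2.

Enumerate all 2^4 = 16 messages m ∈ F_2^4.
For each, compute codeword c = mG in F_2^6, then tally its weight.
  m = 0000 → c = 000000, weight = 0.
  m = 1000 → c = 011101, weight = 4.
  m = 0100 → c = 110011, weight = 4.
  m = 1100 → c = 101110, weight = 4.
  m = 0010 → c = 100100, weight = 2.
  m = 1010 → c = 111001, weight = 4.
  m = 0110 → c = 010111, weight = 4.
  m = 1110 → c = 001010, weight = 2.
  m = 0001 → c = 001111, weight = 4.
  m = 1001 → c = 010010, weight = 2.
  m = 0101 → c = 111100, weight = 4.
  m = 1101 → c = 100001, weight = 2.
  m = 0011 → c = 101011, weight = 4.
  m = 1011 → c = 110110, weight = 4.
  m = 0111 → c = 011000, weight = 2.
  m = 1111 → c = 000101, weight = 2.
Tally weights:
  weight 0: 1 codewords.
  weight 2: 6 codewords.
  weight 4: 9 codewords.
Minimum distance d = smallest w > 0 with A_w > 0 = 2.
Sanity: Σ A_w = 16 = 2^4 = 16 ✓.


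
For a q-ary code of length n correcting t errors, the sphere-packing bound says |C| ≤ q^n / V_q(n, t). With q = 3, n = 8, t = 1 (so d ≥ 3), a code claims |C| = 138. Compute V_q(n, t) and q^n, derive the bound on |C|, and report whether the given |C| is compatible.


V_q(n, t) = 17, q^n = 6561, Hamming bound = 385, |C| = 138 ≤ bound (satisfied).

Step 1: Compute V_q(n, t) = Σ_{j=0}^1 C(n, j) (q−1)^j.
  j = 0: C(8,0)·(2)^0 = 1·1 = 1.
  j = 1: C(8,1)·(2)^1 = 8·2 = 16.
  V_q(n, t) = 1 + 16 = 17.
Step 2: q^n = 3^8 = 6561.
Step 3: Hamming bound ⌊q^n / V_q(n,t)⌋ = ⌊6561/17⌋ = 385.
Step 4: Compare |C| = 138 to 385: satisfied.
The claimed |C| lies below the Hamming bound.


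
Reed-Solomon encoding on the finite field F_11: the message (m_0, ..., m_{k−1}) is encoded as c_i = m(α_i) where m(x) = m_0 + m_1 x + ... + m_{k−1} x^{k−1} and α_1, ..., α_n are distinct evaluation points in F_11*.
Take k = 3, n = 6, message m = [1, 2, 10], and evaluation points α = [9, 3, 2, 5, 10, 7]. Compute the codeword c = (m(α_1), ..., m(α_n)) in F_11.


c = [4, 9, 1, 8, 9, 10]

Message polynomial: m(x) = 1 + 2·x + 10·x^2 (mod 11).
For each evaluation point α_i, compute m(α_i) mod 11:
  α_1 = 9: Horner steps 10 → 4 → 4, so m(9) = 4.
  α_2 = 3: Horner steps 10 → 10 → 9, so m(3) = 9.
  α_3 = 2: Horner steps 10 → 0 → 1, so m(2) = 1.
  α_4 = 5: Horner steps 10 → 8 → 8, so m(5) = 8.
  α_5 = 10: Horner steps 10 → 3 → 9, so m(10) = 9.
  α_6 = 7: Horner steps 10 → 6 → 10, so m(7) = 10.
Codeword c = [4, 9, 1, 8, 9, 10] ∈ F_11^6.


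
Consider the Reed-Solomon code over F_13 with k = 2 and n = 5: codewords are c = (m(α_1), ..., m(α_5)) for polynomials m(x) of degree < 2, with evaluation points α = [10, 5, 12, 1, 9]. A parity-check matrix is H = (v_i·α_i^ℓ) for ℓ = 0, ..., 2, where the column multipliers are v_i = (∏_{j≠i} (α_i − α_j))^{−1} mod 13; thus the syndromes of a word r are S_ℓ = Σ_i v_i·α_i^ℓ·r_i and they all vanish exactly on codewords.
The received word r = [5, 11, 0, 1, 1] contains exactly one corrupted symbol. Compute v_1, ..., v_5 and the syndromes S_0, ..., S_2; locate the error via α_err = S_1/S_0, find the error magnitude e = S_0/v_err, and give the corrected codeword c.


S = (5, 5, 5), error at position 4, error magnitude e = 6, c = [5, 11, 0, 8, 1].

Step 1: column multipliers v_i = (∏_{j≠i}(α_i − α_j))^{−1} mod 13.
  i = 1 (α = 10): (10−5)(10−12)(10−1)(10−9) = 5·(−2)·9·1 = −90 ≡ 1, so v_1 = 1^{−1} = 1 (mod 13).
  i = 2 (α = 5): (5−10)(5−12)(5−1)(5−9) = (−5)·(−7)·4·(−4) = −560 ≡ 12, so v_2 = 12^{−1} = 12 (mod 13).
  i = 3 (α = 12): (12−10)(12−5)(12−1)(12−9) = 2·7·11·3 = 462 ≡ 7, so v_3 = 7^{−1} = 2 (mod 13).
  i = 4 (α = 1): (1−10)(1−5)(1−12)(1−9) = (−9)·(−4)·(−11)·(−8) = 3168 ≡ 9, so v_4 = 9^{−1} = 3 (mod 13).
  i = 5 (α = 9): (9−10)(9−5)(9−12)(9−1) = (−1)·4·(−3)·8 = 96 ≡ 5, so v_5 = 5^{−1} = 8 (mod 13).
  v = [1, 12, 2, 3, 8].
Step 2: syndromes of r = [5, 11, 0, 1, 1] (all sums mod 13).
  S_0 = Σ v_i r_i = 1·5 + 12·11 + 2·0 + 3·1 + 8·1 = 148 ≡ 5.
  S_1 = Σ v_i α_i r_i = 1·10·5 + 12·5·11 + 2·12·0 + 3·1·1 + 8·9·1 = 785 ≡ 5.
  α_i^2 mod 13 = [9, 12, 1, 1, 3].
  S_2 = Σ v_i α_i^2 r_i = 1·9·5 + 12·12·11 + 2·1·0 + 3·1·1 + 8·3·1 = 1656 ≡ 5.
  S = (5, 5, 5) ≠ 0, so r is not a codeword (an error is present).
Step 3: locate the error. For a single error e at position i, S_ℓ = v_i·e·α_i^ℓ, so α_err = S_1/S_0.
  S_0^{−1} = 5^{−1} = 8 (mod 13), so α_err = 5·8 = 40 ≡ 1 = α_4. Error position i = 4.
  Consistency check: S_2/S_1 = 5·8 = 40 ≡ 1 = α_err ✓ (single-error assumption holds).
Step 4: error magnitude e = S_0/v_4 = S_0·∏_{j≠4}(α_4 − α_j) = 5·9 = 45 ≡ 6 (mod 13).
Step 5: correct position 4: c_4 = r_4 − e = 1 − 6 ≡ 8 (mod 13). Hence c = [5, 11, 0, 8, 1].
  Check: interpolating c through the α_i gives m(x) = 4 + 4·x (degree < 2) with m(α_i) = c_i for every i, so c is indeed a codeword.


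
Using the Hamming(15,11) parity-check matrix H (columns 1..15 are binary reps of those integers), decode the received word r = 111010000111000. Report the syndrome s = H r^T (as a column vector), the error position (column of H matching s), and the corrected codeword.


s = (1, 0, 0, 0)^T, error position = 8, corrected codeword c = 111010010111000

Compute s = H r^T mod 2 one row at a time:
  s_1 = 0 + 0 + 1 + 1 + 1 + 0 + 0 + 0 = 3 ≡ 1 (mod 2).
  s_2 = 0 + 1 + 0 + 0 + 1 + 0 + 0 + 0 = 2 ≡ 0 (mod 2).
  s_3 = 1 + 1 + 0 + 0 + 1 + 1 + 0 + 0 = 4 ≡ 0 (mod 2).
  s_4 = 1 + 1 + 1 + 0 + 0 + 1 + 0 + 0 = 4 ≡ 0 (mod 2).
s = (1, 0, 0, 0)^T — this equals column 8 of H (binary 1000), so error is at position 8.
Correct: flip bit 8 of r = 111010000111000 to get c = 111010010111000.


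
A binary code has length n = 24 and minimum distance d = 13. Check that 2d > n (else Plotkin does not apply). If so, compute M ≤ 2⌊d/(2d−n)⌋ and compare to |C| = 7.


Plotkin bound M ≤ 12; given |C| = 7 ≤ bound (satisfied).

Check applicability: 2d = 26, n = 24.
2d − n = 2 > 0, so Plotkin applies.
Compute d/(2d−n) = 13/2 ≈ 6.5000.
⌊d/(2d−n)⌋ = 6.
Plotkin bound: M ≤ 2·6 = 12.
Given |C| = 7, check: satisfied.
This |C| is below the Plotkin bound.


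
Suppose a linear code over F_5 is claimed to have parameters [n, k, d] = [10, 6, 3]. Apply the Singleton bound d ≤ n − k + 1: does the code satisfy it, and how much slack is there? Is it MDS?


Singleton RHS = n − k + 1 = 5, slack = 2, bound satisfied, not MDS.

Singleton bound: d ≤ n − k + 1.
Here n = 10, k = 6, so n − k + 1 = 5.
Given d = 3, check d ≤ 5: YES.
Slack = (n − k + 1) − d = 2.
The code is NOT MDS (slack = 2 > 0).
Description: the claimed parameters are [10, 6, 3]_5; such a code would be non-MDS.


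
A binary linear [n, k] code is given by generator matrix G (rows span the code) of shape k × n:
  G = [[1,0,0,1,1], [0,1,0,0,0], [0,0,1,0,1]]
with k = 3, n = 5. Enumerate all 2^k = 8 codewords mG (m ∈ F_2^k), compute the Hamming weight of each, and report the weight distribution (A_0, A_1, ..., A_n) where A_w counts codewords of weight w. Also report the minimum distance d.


Weight distribution: A_0 = 1, A_1 = 1, A_2 = 1, A_3 = 3, A_4 = 2. Minimum distance d = 1.

Enumerate all 2^3 = 8 messages m ∈ F_2^3.
For each, compute codeword c = mG in F_2^5, then tally its weight.
  m = 000 → c = 00000, weight = 0.
  m = 100 → c = 10011, weight = 3.
  m = 010 → c = 01000, weight = 1.
  m = 110 → c = 11011, weight = 4.
  m = 001 → c = 00101, weight = 2.
  m = 101 → c = 10110, weight = 3.
  m = 011 → c = 01101, weight = 3.
  m = 111 → c = 11110, weight = 4.
Tally weights:
  weight 0: 1 codewords.
  weight 1: 1 codewords.
  weight 2: 1 codewords.
  weight 3: 3 codewords.
  weight 4: 2 codewords.
Minimum distance d = smallest w > 0 with A_w > 0 = 1.
Sanity: Σ A_w = 8 = 2^3 = 8 ✓.


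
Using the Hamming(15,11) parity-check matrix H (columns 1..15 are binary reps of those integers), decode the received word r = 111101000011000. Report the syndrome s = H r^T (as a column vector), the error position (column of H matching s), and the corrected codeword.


s = (0, 1, 0, 1)^T, error position = 5, corrected codeword c = 111111000011000

Compute s = H r^T mod 2 one row at a time:
  s_1 = 0 + 0 + 0 + 1 + 1 + 0 + 0 + 0 = 2 ≡ 0 (mod 2).
  s_2 = 1 + 0 + 1 + 0 + 1 + 0 + 0 + 0 = 3 ≡ 1 (mod 2).
  s_3 = 1 + 1 + 1 + 0 + 0 + 1 + 0 + 0 = 4 ≡ 0 (mod 2).
  s_4 = 1 + 1 + 0 + 0 + 0 + 1 + 0 + 0 = 3 ≡ 1 (mod 2).
s = (0, 1, 0, 1)^T — this equals column 5 of H (binary 0101), so error is at position 5.
Correct: flip bit 5 of r = 111101000011000 to get c = 111111000011000.


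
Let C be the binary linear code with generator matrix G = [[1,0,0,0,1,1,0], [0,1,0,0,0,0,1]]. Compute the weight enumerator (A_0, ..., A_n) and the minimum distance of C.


Weight distribution: A_0 = 1, A_2 = 1, A_3 = 1, A_5 = 1. Minimum distance d = 2.

Enumerate all 2^2 = 4 messages m ∈ F_2^2.
For each, compute codeword c = mG in F_2^7, then tally its weight.
  m = 00 → c = 0000000, weight = 0.
  m = 10 → c = 1000110, weight = 3.
  m = 01 → c = 0100001, weight = 2.
  m = 11 → c = 1100111, weight = 5.
Tally weights:
  weight 0: 1 codewords.
  weight 2: 1 codewords.
  weight 3: 1 codewords.
  weight 5: 1 codewords.
Minimum distance d = smallest w > 0 with A_w > 0 = 2.
Sanity: Σ A_w = 4 = 2^2 = 4 ✓.


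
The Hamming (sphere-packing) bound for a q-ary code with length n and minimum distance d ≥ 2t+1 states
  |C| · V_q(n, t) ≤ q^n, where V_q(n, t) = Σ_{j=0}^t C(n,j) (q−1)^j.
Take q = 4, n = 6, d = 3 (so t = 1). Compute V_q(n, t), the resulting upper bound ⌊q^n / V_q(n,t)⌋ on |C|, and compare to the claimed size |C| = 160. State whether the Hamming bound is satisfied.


V_q(n, t) = 19, q^n = 4096, Hamming bound = 215, |C| = 160 ≤ bound (satisfied).

Step 1: Compute V_q(n, t) = Σ_{j=0}^1 C(n, j) (q−1)^j.
  j = 0: C(6,0)·(3)^0 = 1·1 = 1.
  j = 1: C(6,1)·(3)^1 = 6·3 = 18.
  V_q(n, t) = 1 + 18 = 19.
Step 2: q^n = 4^6 = 4096.
Step 3: Hamming bound ⌊q^n / V_q(n,t)⌋ = ⌊4096/19⌋ = 215.
Step 4: Compare |C| = 160 to 215: satisfied.
The claimed |C| lies below the Hamming bound.


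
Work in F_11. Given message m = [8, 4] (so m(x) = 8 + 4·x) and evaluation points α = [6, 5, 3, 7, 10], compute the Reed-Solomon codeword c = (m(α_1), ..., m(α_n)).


c = [10, 6, 9, 3, 4]

Message polynomial: m(x) = 8 + 4·x (mod 11).
For each evaluation point α_i, compute m(α_i) mod 11:
  α_1 = 6: Horner steps 4 → 10, so m(6) = 10.
  α_2 = 5: Horner steps 4 → 6, so m(5) = 6.
  α_3 = 3: Horner steps 4 → 9, so m(3) = 9.
  α_4 = 7: Horner steps 4 → 3, so m(7) = 3.
  α_5 = 10: Horner steps 4 → 4, so m(10) = 4.
Codeword c = [10, 6, 9, 3, 4] ∈ F_11^5.


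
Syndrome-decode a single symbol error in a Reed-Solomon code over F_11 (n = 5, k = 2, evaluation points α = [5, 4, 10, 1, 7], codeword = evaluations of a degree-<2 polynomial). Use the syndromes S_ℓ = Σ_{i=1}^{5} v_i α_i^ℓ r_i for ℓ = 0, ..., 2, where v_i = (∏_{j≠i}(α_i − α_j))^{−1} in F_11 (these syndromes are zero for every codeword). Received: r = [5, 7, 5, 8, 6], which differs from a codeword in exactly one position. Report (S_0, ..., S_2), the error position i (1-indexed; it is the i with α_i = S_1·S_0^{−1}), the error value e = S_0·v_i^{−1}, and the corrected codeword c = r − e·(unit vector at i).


S = (5, 3, 4), error at position 1, error magnitude e = 2, c = [3, 7, 5, 8, 6].

Step 1: column multipliers v_i = (∏_{j≠i}(α_i − α_j))^{−1} mod 11.
  i = 1 (α = 5): (5−4)(5−10)(5−1)(5−7) = 1·(−5)·4·(−2) = 40 ≡ 7, so v_1 = 7^{−1} = 8 (mod 11).
  i = 2 (α = 4): (4−5)(4−10)(4−1)(4−7) = (−1)·(−6)·3·(−3) = −54 ≡ 1, so v_2 = 1^{−1} = 1 (mod 11).
  i = 3 (α = 10): (10−5)(10−4)(10−1)(10−7) = 5·6·9·3 = 810 ≡ 7, so v_3 = 7^{−1} = 8 (mod 11).
  i = 4 (α = 1): (1−5)(1−4)(1−10)(1−7) = (−4)·(−3)·(−9)·(−6) = 648 ≡ 10, so v_4 = 10^{−1} = 10 (mod 11).
  i = 5 (α = 7): (7−5)(7−4)(7−10)(7−1) = 2·3·(−3)·6 = −108 ≡ 2, so v_5 = 2^{−1} = 6 (mod 11).
  v = [8, 1, 8, 10, 6].
Step 2: syndromes of r = [5, 7, 5, 8, 6] (all sums mod 11).
  S_0 = Σ v_i r_i = 8·5 + 1·7 + 8·5 + 10·8 + 6·6 = 203 ≡ 5.
  S_1 = Σ v_i α_i r_i = 8·5·5 + 1·4·7 + 8·10·5 + 10·1·8 + 6·7·6 = 960 ≡ 3.
  α_i^2 mod 11 = [3, 5, 1, 1, 5].
  S_2 = Σ v_i α_i^2 r_i = 8·3·5 + 1·5·7 + 8·1·5 + 10·1·8 + 6·5·6 = 455 ≡ 4.
  S = (5, 3, 4) ≠ 0, so r is not a codeword (an error is present).
Step 3: locate the error. For a single error e at position i, S_ℓ = v_i·e·α_i^ℓ, so α_err = S_1/S_0.
  S_0^{−1} = 5^{−1} = 9 (mod 11), so α_err = 3·9 = 27 ≡ 5 = α_1. Error position i = 1.
  Consistency check: S_2/S_1 = 4·4 = 16 ≡ 5 = α_err ✓ (single-error assumption holds).
Step 4: error magnitude e = S_0/v_1 = S_0·∏_{j≠1}(α_1 − α_j) = 5·7 = 35 ≡ 2 (mod 11).
Step 5: correct position 1: c_1 = r_1 − e = 5 − 2 ≡ 3 (mod 11). Hence c = [3, 7, 5, 8, 6].
  Check: interpolating c through the α_i gives m(x) = 1 + 7·x (degree < 2) with m(α_i) = c_i for every i, so c is indeed a codeword.


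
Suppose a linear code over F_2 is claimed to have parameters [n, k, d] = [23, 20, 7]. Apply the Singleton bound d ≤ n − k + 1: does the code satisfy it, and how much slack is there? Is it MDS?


Singleton RHS = n − k + 1 = 4, slack = -3, bound violated (no such code; not MDS).

Singleton bound: d ≤ n − k + 1.
Here n = 23, k = 20, so n − k + 1 = 4.
Given d = 7, check d ≤ 4: NO.
Slack = (n − k + 1) − d = -3.
The slack is negative: d = 7 exceeds n − k + 1 = 4 by 3, so the Singleton bound is violated and no linear [23, 20, 7]_2 code can exist. In particular it is not MDS (MDS requires d = n − k + 1 exactly).
Description: the claimed parameters are [23, 20, 7]_2; such a code would be impossible (violates the Singleton bound).


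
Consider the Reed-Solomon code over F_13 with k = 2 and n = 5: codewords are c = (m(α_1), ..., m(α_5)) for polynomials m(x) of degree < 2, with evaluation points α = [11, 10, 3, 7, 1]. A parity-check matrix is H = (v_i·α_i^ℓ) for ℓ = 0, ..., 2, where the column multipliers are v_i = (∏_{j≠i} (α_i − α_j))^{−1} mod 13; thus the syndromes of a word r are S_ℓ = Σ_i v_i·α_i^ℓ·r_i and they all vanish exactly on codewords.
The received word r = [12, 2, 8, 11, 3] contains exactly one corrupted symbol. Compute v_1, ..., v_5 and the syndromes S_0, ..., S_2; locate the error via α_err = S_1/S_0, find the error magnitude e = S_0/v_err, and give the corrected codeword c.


S = (9, 1, 3), error at position 3, error magnitude e = 11, c = [12, 2, 10, 11, 3].

Step 1: column multipliers v_i = (∏_{j≠i}(α_i − α_j))^{−1} mod 13.
  i = 1 (α = 11): (11−10)(11−3)(11−7)(11−1) = 1·8·4·10 = 320 ≡ 8, so v_1 = 8^{−1} = 5 (mod 13).
  i = 2 (α = 10): (10−11)(10−3)(10−7)(10−1) = (−1)·7·3·9 = −189 ≡ 6, so v_2 = 6^{−1} = 11 (mod 13).
  i = 3 (α = 3): (3−11)(3−10)(3−7)(3−1) = (−8)·(−7)·(−4)·2 = −448 ≡ 7, so v_3 = 7^{−1} = 2 (mod 13).
  i = 4 (α = 7): (7−11)(7−10)(7−3)(7−1) = (−4)·(−3)·4·6 = 288 ≡ 2, so v_4 = 2^{−1} = 7 (mod 13).
  i = 5 (α = 1): (1−11)(1−10)(1−3)(1−7) = (−10)·(−9)·(−2)·(−6) = 1080 ≡ 1, so v_5 = 1^{−1} = 1 (mod 13).
  v = [5, 11, 2, 7, 1].
Step 2: syndromes of r = [12, 2, 8, 11, 3] (all sums mod 13).
  S_0 = Σ v_i r_i = 5·12 + 11·2 + 2·8 + 7·11 + 1·3 = 178 ≡ 9.
  S_1 = Σ v_i α_i r_i = 5·11·12 + 11·10·2 + 2·3·8 + 7·7·11 + 1·1·3 = 1470 ≡ 1.
  α_i^2 mod 13 = [4, 9, 9, 10, 1].
  S_2 = Σ v_i α_i^2 r_i = 5·4·12 + 11·9·2 + 2·9·8 + 7·10·11 + 1·1·3 = 1355 ≡ 3.
  S = (9, 1, 3) ≠ 0, so r is not a codeword (an error is present).
Step 3: locate the error. For a single error e at position i, S_ℓ = v_i·e·α_i^ℓ, so α_err = S_1/S_0.
  S_0^{−1} = 9^{−1} = 3 (mod 13), so α_err = 1·3 = 3 ≡ 3 = α_3. Error position i = 3.
  Consistency check: S_2/S_1 = 3·1 = 3 ≡ 3 = α_err ✓ (single-error assumption holds).
Step 4: error magnitude e = S_0/v_3 = S_0·∏_{j≠3}(α_3 − α_j) = 9·7 = 63 ≡ 11 (mod 13).
Step 5: correct position 3: c_3 = r_3 − e = 8 − 11 ≡ 10 (mod 13). Hence c = [12, 2, 10, 11, 3].
  Check: interpolating c through the α_i gives m(x) = 6 + 10·x (degree < 2) with m(α_i) = c_i for every i, so c is indeed a codeword.


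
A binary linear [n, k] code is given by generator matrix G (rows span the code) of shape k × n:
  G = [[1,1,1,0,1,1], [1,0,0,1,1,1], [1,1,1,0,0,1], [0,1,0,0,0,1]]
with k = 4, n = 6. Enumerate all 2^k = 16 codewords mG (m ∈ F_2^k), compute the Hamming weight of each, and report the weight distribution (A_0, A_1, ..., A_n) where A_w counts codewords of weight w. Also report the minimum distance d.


Weight distribution: A_0 = 1, A_1 = 1, A_2 = 2, A_3 = 6, A_4 = 5, A_5 = 1. Minimum distance d = 1.

Enumerate all 2^4 = 16 messages m ∈ F_2^4.
For each, compute codeword c = mG in F_2^6, then tally its weight.
  m = 0000 → c = 000000, weight = 0.
  m = 1000 → c = 111011, weight = 5.
  m = 0100 → c = 100111, weight = 4.
  m = 1100 → c = 011100, weight = 3.
  m = 0010 → c = 111001, weight = 4.
  m = 1010 → c = 000010, weight = 1.
  m = 0110 → c = 011110, weight = 4.
  m = 1110 → c = 100101, weight = 3.
  m = 0001 → c = 010001, weight = 2.
  m = 1001 → c = 101010, weight = 3.
  m = 0101 → c = 110110, weight = 4.
  m = 1101 → c = 001101, weight = 3.
  m = 0011 → c = 101000, weight = 2.
  m = 1011 → c = 010011, weight = 3.
  m = 0111 → c = 001111, weight = 4.
  m = 1111 → c = 110100, weight = 3.
Tally weights:
  weight 0: 1 codewords.
  weight 1: 1 codewords.
  weight 2: 2 codewords.
  weight 3: 6 codewords.
  weight 4: 5 codewords.
  weight 5: 1 codewords.
Minimum distance d = smallest w > 0 with A_w > 0 = 1.
Sanity: Σ A_w = 16 = 2^4 = 16 ✓.


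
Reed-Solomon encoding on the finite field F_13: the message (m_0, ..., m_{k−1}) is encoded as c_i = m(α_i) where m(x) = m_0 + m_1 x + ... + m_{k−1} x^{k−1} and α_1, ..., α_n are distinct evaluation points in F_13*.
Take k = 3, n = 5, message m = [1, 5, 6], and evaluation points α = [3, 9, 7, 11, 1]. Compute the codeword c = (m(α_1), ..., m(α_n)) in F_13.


c = [5, 12, 5, 2, 12]

Message polynomial: m(x) = 1 + 5·x + 6·x^2 (mod 13).
For each evaluation point α_i, compute m(α_i) mod 13:
  α_1 = 3: Horner steps 6 → 10 → 5, so m(3) = 5.
  α_2 = 9: Horner steps 6 → 7 → 12, so m(9) = 12.
  α_3 = 7: Horner steps 6 → 8 → 5, so m(7) = 5.
  α_4 = 11: Horner steps 6 → 6 → 2, so m(11) = 2.
  α_5 = 1: Horner steps 6 → 11 → 12, so m(1) = 12.
Codeword c = [5, 12, 5, 2, 12] ∈ F_13^5.


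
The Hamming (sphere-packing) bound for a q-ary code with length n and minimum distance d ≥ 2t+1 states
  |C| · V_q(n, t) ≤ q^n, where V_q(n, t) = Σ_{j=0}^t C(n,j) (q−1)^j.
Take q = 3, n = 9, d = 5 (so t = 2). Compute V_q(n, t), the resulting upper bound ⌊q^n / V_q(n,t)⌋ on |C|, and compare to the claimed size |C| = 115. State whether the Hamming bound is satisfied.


V_q(n, t) = 163, q^n = 19683, Hamming bound = 120, |C| = 115 ≤ bound (satisfied).

Step 1: Compute V_q(n, t) = Σ_{j=0}^2 C(n, j) (q−1)^j.
  j = 0: C(9,0)·(2)^0 = 1·1 = 1.
  j = 1: C(9,1)·(2)^1 = 9·2 = 18.
  j = 2: C(9,2)·(2)^2 = 36·4 = 144.
  V_q(n, t) = 1 + 18 + 144 = 163.
Step 2: q^n = 3^9 = 19683.
Step 3: Hamming bound ⌊q^n / V_q(n,t)⌋ = ⌊19683/163⌋ = 120.
Step 4: Compare |C| = 115 to 120: satisfied.
The claimed |C| lies below the Hamming bound.


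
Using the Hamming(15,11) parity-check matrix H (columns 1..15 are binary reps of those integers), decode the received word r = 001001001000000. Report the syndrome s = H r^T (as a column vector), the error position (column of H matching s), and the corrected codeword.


s = (1, 1, 0, 0)^T, error position = 12, corrected codeword c = 001001001001000

Compute s = H r^T mod 2 one row at a time:
  s_1 = 0 + 1 + 0 + 0 + 0 + 0 + 0 + 0 = 1 ≡ 1 (mod 2).
  s_2 = 0 + 0 + 1 + 0 + 0 + 0 + 0 + 0 = 1 ≡ 1 (mod 2).
  s_3 = 0 + 1 + 1 + 0 + 0 + 0 + 0 + 0 = 2 ≡ 0 (mod 2).
  s_4 = 0 + 1 + 0 + 0 + 1 + 0 + 0 + 0 = 2 ≡ 0 (mod 2).
s = (1, 1, 0, 0)^T — this equals column 12 of H (binary 1100), so error is at position 12.
Correct: flip bit 12 of r = 001001001000000 to get c = 001001001001000.


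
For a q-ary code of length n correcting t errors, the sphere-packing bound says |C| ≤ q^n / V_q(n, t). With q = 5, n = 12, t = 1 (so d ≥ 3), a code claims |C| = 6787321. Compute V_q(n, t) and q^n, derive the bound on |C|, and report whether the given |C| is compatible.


V_q(n, t) = 49, q^n = 244140625, Hamming bound = 4982461, |C| = 6787321 > bound (violated).

Step 1: Compute V_q(n, t) = Σ_{j=0}^1 C(n, j) (q−1)^j.
  j = 0: C(12,0)·(4)^0 = 1·1 = 1.
  j = 1: C(12,1)·(4)^1 = 12·4 = 48.
  V_q(n, t) = 1 + 48 = 49.
Step 2: q^n = 5^12 = 244140625.
Step 3: Hamming bound ⌊q^n / V_q(n,t)⌋ = ⌊244140625/49⌋ = 4982461.
Step 4: Compare |C| = 6787321 to 4982461: violated.
The claimed |C| lies above the Hamming bound, so no 5-ary code of length 12 with d ≥ 3 can have 6787321 codewords.


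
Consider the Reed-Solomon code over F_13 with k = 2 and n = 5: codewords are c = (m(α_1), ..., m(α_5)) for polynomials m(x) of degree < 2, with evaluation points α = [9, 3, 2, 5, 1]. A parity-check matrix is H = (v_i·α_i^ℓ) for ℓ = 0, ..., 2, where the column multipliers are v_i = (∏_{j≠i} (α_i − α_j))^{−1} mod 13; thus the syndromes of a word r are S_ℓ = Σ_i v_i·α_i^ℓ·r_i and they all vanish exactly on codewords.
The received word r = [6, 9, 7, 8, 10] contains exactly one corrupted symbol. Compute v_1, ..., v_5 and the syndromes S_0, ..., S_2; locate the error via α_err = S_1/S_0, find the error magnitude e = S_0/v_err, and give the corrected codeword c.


S = (6, 12, 11), error at position 3, error magnitude e = 4, c = [6, 9, 3, 8, 10].

Step 1: column multipliers v_i = (∏_{j≠i}(α_i − α_j))^{−1} mod 13.
  i = 1 (α = 9): (9−3)(9−2)(9−5)(9−1) = 6·7·4·8 = 1344 ≡ 5, so v_1 = 5^{−1} = 8 (mod 13).
  i = 2 (α = 3): (3−9)(3−2)(3−5)(3−1) = (−6)·1·(−2)·2 = 24 ≡ 11, so v_2 = 11^{−1} = 6 (mod 13).
  i = 3 (α = 2): (2−9)(2−3)(2−5)(2−1) = (−7)·(−1)·(−3)·1 = −21 ≡ 5, so v_3 = 5^{−1} = 8 (mod 13).
  i = 4 (α = 5): (5−9)(5−3)(5−2)(5−1) = (−4)·2·3·4 = −96 ≡ 8, so v_4 = 8^{−1} = 5 (mod 13).
  i = 5 (α = 1): (1−9)(1−3)(1−2)(1−5) = (−8)·(−2)·(−1)·(−4) = 64 ≡ 12, so v_5 = 12^{−1} = 12 (mod 13).
  v = [8, 6, 8, 5, 12].
Step 2: syndromes of r = [6, 9, 7, 8, 10] (all sums mod 13).
  S_0 = Σ v_i r_i = 8·6 + 6·9 + 8·7 + 5·8 + 12·10 = 318 ≡ 6.
  S_1 = Σ v_i α_i r_i = 8·9·6 + 6·3·9 + 8·2·7 + 5·5·8 + 12·1·10 = 1026 ≡ 12.
  α_i^2 mod 13 = [3, 9, 4, 12, 1].
  S_2 = Σ v_i α_i^2 r_i = 8·3·6 + 6·9·9 + 8·4·7 + 5·12·8 + 12·1·10 = 1454 ≡ 11.
  S = (6, 12, 11) ≠ 0, so r is not a codeword (an error is present).
Step 3: locate the error. For a single error e at position i, S_ℓ = v_i·e·α_i^ℓ, so α_err = S_1/S_0.
  S_0^{−1} = 6^{−1} = 11 (mod 13), so α_err = 12·11 = 132 ≡ 2 = α_3. Error position i = 3.
  Consistency check: S_2/S_1 = 11·12 = 132 ≡ 2 = α_err ✓ (single-error assumption holds).
Step 4: error magnitude e = S_0/v_3 = S_0·∏_{j≠3}(α_3 − α_j) = 6·5 = 30 ≡ 4 (mod 13).
Step 5: correct position 3: c_3 = r_3 − e = 7 − 4 ≡ 3 (mod 13). Hence c = [6, 9, 3, 8, 10].
  Check: interpolating c through the α_i gives m(x) = 4 + 6·x (degree < 2) with m(α_i) = c_i for every i, so c is indeed a codeword.


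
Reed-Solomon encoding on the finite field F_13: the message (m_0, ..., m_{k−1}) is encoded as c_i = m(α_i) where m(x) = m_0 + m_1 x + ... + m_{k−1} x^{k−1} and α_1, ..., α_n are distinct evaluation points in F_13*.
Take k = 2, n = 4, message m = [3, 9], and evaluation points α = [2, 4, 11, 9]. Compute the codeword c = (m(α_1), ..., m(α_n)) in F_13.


c = [8, 0, 11, 6]

Message polynomial: m(x) = 3 + 9·x (mod 13).
For each evaluation point α_i, compute m(α_i) mod 13:
  α_1 = 2: Horner steps 9 → 8, so m(2) = 8.
  α_2 = 4: Horner steps 9 → 0, so m(4) = 0.
  α_3 = 11: Horner steps 9 → 11, so m(11) = 11.
  α_4 = 9: Horner steps 9 → 6, so m(9) = 6.
Codeword c = [8, 0, 11, 6] ∈ F_13^4.


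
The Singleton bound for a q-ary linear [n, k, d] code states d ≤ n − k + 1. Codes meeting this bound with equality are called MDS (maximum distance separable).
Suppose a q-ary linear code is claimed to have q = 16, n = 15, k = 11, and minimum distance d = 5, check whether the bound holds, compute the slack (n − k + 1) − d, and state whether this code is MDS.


Singleton RHS = n − k + 1 = 5, slack = 0, bound satisfied, MDS.

Singleton bound: d ≤ n − k + 1.
Here n = 15, k = 11, so n − k + 1 = 5.
Given d = 5, check d ≤ 5: YES.
Slack = (n − k + 1) − d = 0.
The code is MDS (slack = 0).
Description: the claimed parameters are [15, 11, 5]_16; such a code would be MDS (meets Singleton bound).


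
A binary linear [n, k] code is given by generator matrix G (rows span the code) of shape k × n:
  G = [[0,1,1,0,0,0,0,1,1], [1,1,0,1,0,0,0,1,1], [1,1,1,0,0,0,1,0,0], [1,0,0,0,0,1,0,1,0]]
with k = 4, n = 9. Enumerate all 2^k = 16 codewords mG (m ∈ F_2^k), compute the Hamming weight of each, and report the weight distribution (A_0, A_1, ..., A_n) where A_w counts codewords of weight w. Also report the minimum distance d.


Weight distribution: A_0 = 1, A_3 = 4, A_4 = 5, A_5 = 4, A_6 = 2. Minimum distance d = 3.

Enumerate all 2^4 = 16 messages m ∈ F_2^4.
For each, compute codeword c = mG in F_2^9, then tally its weight.
  m = 0000 → c = 000000000, weight = 0.
  m = 1000 → c = 011000011, weight = 4.
  m = 0100 → c = 110100011, weight = 5.
  m = 1100 → c = 101100000, weight = 3.
  m = 0010 → c = 111000100, weight = 4.
  m = 1010 → c = 100000111, weight = 4.
  m = 0110 → c = 001100111, weight = 5.
  m = 1110 → c = 010100100, weight = 3.
  m = 0001 → c = 100001010, weight = 3.
  m = 1001 → c = 111001001, weight = 5.
  m = 0101 → c = 010101001, weight = 4.
  m = 1101 → c = 001101010, weight = 4.
  m = 0011 → c = 011001110, weight = 5.
  m = 1011 → c = 000001101, weight = 3.
  m = 0111 → c = 101101101, weight = 6.
  m = 1111 → c = 110101110, weight = 6.
Tally weights:
  weight 0: 1 codewords.
  weight 3: 4 codewords.
  weight 4: 5 codewords.
  weight 5: 4 codewords.
  weight 6: 2 codewords.
Minimum distance d = smallest w > 0 with A_w > 0 = 3.
Sanity: Σ A_w = 16 = 2^4 = 16 ✓.


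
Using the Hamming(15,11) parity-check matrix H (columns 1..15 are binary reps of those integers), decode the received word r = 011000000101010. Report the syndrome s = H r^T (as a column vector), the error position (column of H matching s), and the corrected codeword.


s = (1, 0, 0, 1)^T, error position = 9, corrected codeword c = 011000001101010

Compute s = H r^T mod 2 one row at a time:
  s_1 = 0 + 0 + 1 + 0 + 1 + 0 + 1 + 0 = 3 ≡ 1 (mod 2).
  s_2 = 0 + 0 + 0 + 0 + 1 + 0 + 1 + 0 = 2 ≡ 0 (mod 2).
  s_3 = 1 + 1 + 0 + 0 + 1 + 0 + 1 + 0 = 4 ≡ 0 (mod 2).
  s_4 = 0 + 1 + 0 + 0 + 0 + 0 + 0 + 0 = 1 ≡ 1 (mod 2).
s = (1, 0, 0, 1)^T — this equals column 9 of H (binary 1001), so error is at position 9.
Correct: flip bit 9 of r = 011000000101010 to get c = 011000001101010.


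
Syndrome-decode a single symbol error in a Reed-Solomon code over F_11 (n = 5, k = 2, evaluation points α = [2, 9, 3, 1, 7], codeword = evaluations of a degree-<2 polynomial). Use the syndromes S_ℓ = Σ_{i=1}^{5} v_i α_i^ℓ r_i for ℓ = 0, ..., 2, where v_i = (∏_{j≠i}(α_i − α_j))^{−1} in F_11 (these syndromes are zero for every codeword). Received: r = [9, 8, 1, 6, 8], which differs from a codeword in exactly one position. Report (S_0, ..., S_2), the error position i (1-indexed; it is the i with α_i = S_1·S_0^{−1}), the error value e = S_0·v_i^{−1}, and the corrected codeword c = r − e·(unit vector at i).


S = (3, 10, 4), error at position 5, error magnitude e = 6, c = [9, 8, 1, 6, 2].

Step 1: column multipliers v_i = (∏_{j≠i}(α_i − α_j))^{−1} mod 11.
  i = 1 (α = 2): (2−9)(2−3)(2−1)(2−7) = (−7)·(−1)·1·(−5) = −35 ≡ 9, so v_1 = 9^{−1} = 5 (mod 11).
  i = 2 (α = 9): (9−2)(9−3)(9−1)(9−7) = 7·6·8·2 = 672 ≡ 1, so v_2 = 1^{−1} = 1 (mod 11).
  i = 3 (α = 3): (3−2)(3−9)(3−1)(3−7) = 1·(−6)·2·(−4) = 48 ≡ 4, so v_3 = 4^{−1} = 3 (mod 11).
  i = 4 (α = 1): (1−2)(1−9)(1−3)(1−7) = (−1)·(−8)·(−2)·(−6) = 96 ≡ 8, so v_4 = 8^{−1} = 7 (mod 11).
  i = 5 (α = 7): (7−2)(7−9)(7−3)(7−1) = 5·(−2)·4·6 = −240 ≡ 2, so v_5 = 2^{−1} = 6 (mod 11).
  v = [5, 1, 3, 7, 6].
Step 2: syndromes of r = [9, 8, 1, 6, 8] (all sums mod 11).
  S_0 = Σ v_i r_i = 5·9 + 1·8 + 3·1 + 7·6 + 6·8 = 146 ≡ 3.
  S_1 = Σ v_i α_i r_i = 5·2·9 + 1·9·8 + 3·3·1 + 7·1·6 + 6·7·8 = 549 ≡ 10.
  α_i^2 mod 11 = [4, 4, 9, 1, 5].
  S_2 = Σ v_i α_i^2 r_i = 5·4·9 + 1·4·8 + 3·9·1 + 7·1·6 + 6·5·8 = 521 ≡ 4.
  S = (3, 10, 4) ≠ 0, so r is not a codeword (an error is present).
Step 3: locate the error. For a single error e at position i, S_ℓ = v_i·e·α_i^ℓ, so α_err = S_1/S_0.
  S_0^{−1} = 3^{−1} = 4 (mod 11), so α_err = 10·4 = 40 ≡ 7 = α_5. Error position i = 5.
  Consistency check: S_2/S_1 = 4·10 = 40 ≡ 7 = α_err ✓ (single-error assumption holds).
Step 4: error magnitude e = S_0/v_5 = S_0·∏_{j≠5}(α_5 − α_j) = 3·2 = 6 ≡ 6 (mod 11).
Step 5: correct position 5: c_5 = r_5 − e = 8 − 6 ≡ 2 (mod 11). Hence c = [9, 8, 1, 6, 2].
  Check: interpolating c through the α_i gives m(x) = 3 + 3·x (degree < 2) with m(α_i) = c_i for every i, so c is indeed a codeword.


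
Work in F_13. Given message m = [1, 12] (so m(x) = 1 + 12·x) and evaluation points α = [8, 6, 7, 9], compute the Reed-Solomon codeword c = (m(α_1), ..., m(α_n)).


c = [6, 8, 7, 5]

Message polynomial: m(x) = 1 + 12·x (mod 13).
For each evaluation point α_i, compute m(α_i) mod 13:
  α_1 = 8: Horner steps 12 → 6, so m(8) = 6.
  α_2 = 6: Horner steps 12 → 8, so m(6) = 8.
  α_3 = 7: Horner steps 12 → 7, so m(7) = 7.
  α_4 = 9: Horner steps 12 → 5, so m(9) = 5.
Codeword c = [6, 8, 7, 5] ∈ F_13^4.


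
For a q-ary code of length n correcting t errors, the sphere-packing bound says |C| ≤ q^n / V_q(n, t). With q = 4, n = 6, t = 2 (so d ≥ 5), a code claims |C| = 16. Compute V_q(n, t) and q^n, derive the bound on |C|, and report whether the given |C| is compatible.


V_q(n, t) = 154, q^n = 4096, Hamming bound = 26, |C| = 16 ≤ bound (satisfied).

Step 1: Compute V_q(n, t) = Σ_{j=0}^2 C(n, j) (q−1)^j.
  j = 0: C(6,0)·(3)^0 = 1·1 = 1.
  j = 1: C(6,1)·(3)^1 = 6·3 = 18.
  j = 2: C(6,2)·(3)^2 = 15·9 = 135.
  V_q(n, t) = 1 + 18 + 135 = 154.
Step 2: q^n = 4^6 = 4096.
Step 3: Hamming bound ⌊q^n / V_q(n,t)⌋ = ⌊4096/154⌋ = 26.
Step 4: Compare |C| = 16 to 26: satisfied.
The claimed |C| lies below the Hamming bound.


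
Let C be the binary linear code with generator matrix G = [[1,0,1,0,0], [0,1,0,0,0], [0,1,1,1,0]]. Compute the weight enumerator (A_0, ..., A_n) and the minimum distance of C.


Weight distribution: A_0 = 1, A_1 = 1, A_2 = 3, A_3 = 3. Minimum distance d = 1.

Enumerate all 2^3 = 8 messages m ∈ F_2^3.
For each, compute codeword c = mG in F_2^5, then tally its weight.
  m = 000 → c = 00000, weight = 0.
  m = 100 → c = 10100, weight = 2.
  m = 010 → c = 01000, weight = 1.
  m = 110 → c = 11100, weight = 3.
  m = 001 → c = 01110, weight = 3.
  m = 101 → c = 11010, weight = 3.
  m = 011 → c = 00110, weight = 2.
  m = 111 → c = 10010, weight = 2.
Tally weights:
  weight 0: 1 codewords.
  weight 1: 1 codewords.
  weight 2: 3 codewords.
  weight 3: 3 codewords.
Minimum distance d = smallest w > 0 with A_w > 0 = 1.
Sanity: Σ A_w = 8 = 2^3 = 8 ✓.


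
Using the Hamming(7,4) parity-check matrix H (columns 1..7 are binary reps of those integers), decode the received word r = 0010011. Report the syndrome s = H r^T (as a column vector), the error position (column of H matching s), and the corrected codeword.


s = (0, 1, 0)^T, error position = 2, corrected codeword c = 0110011

Compute s = H r^T mod 2 one row at a time:
  s_1 = 0 + 0 + 1 + 1 = 2 ≡ 0 (mod 2).
  s_2 = 0 + 1 + 1 + 1 = 3 ≡ 1 (mod 2).
  s_3 = 0 + 1 + 0 + 1 = 2 ≡ 0 (mod 2).
s = (0, 1, 0)^T — this equals column 2 of H (binary 010), so error is at position 2.
Correct: flip bit 2 of r = 0010011 to get c = 0110011.


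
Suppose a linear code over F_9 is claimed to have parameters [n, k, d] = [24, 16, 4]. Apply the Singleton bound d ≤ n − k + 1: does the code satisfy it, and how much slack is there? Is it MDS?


Singleton RHS = n − k + 1 = 9, slack = 5, bound satisfied, not MDS.

Singleton bound: d ≤ n − k + 1.
Here n = 24, k = 16, so n − k + 1 = 9.
Given d = 4, check d ≤ 9: YES.
Slack = (n − k + 1) − d = 5.
The code is NOT MDS (slack = 5 > 0).
Description: the claimed parameters are [24, 16, 4]_9; such a code would be non-MDS.


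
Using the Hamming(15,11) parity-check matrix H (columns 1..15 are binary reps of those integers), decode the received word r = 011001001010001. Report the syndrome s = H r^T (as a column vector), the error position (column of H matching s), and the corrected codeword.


s = (1, 0, 1, 0)^T, error position = 10, corrected codeword c = 011001001110001

Compute s = H r^T mod 2 one row at a time:
  s_1 = 0 + 1 + 0 + 1 + 0 + 0 + 0 + 1 = 3 ≡ 1 (mod 2).
  s_2 = 0 + 0 + 1 + 0 + 0 + 0 + 0 + 1 = 2 ≡ 0 (mod 2).
  s_3 = 1 + 1 + 1 + 0 + 0 + 1 + 0 + 1 = 5 ≡ 1 (mod 2).
  s_4 = 0 + 1 + 0 + 0 + 1 + 1 + 0 + 1 = 4 ≡ 0 (mod 2).
s = (1, 0, 1, 0)^T — this equals column 10 of H (binary 1010), so error is at position 10.
Correct: flip bit 10 of r = 011001001010001 to get c = 011001001110001.


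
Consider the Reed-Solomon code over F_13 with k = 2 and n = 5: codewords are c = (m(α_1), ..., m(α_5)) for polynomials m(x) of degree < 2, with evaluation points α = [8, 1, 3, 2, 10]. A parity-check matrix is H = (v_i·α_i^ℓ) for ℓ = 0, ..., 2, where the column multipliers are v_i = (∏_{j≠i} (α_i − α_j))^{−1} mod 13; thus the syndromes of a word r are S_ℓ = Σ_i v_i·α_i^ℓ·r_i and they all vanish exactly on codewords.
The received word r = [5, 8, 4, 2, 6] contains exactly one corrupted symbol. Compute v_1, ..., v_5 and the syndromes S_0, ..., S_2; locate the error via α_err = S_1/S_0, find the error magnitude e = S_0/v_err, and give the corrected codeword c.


S = (12, 10, 4), error at position 3, error magnitude e = 8, c = [5, 8, 9, 2, 6].

Step 1: column multipliers v_i = (∏_{j≠i}(α_i − α_j))^{−1} mod 13.
  i = 1 (α = 8): (8−1)(8−3)(8−2)(8−10) = 7·5·6·(−2) = −420 ≡ 9, so v_1 = 9^{−1} = 3 (mod 13).
  i = 2 (α = 1): (1−8)(1−3)(1−2)(1−10) = (−7)·(−2)·(−1)·(−9) = 126 ≡ 9, so v_2 = 9^{−1} = 3 (mod 13).
  i = 3 (α = 3): (3−8)(3−1)(3−2)(3−10) = (−5)·2·1·(−7) = 70 ≡ 5, so v_3 = 5^{−1} = 8 (mod 13).
  i = 4 (α = 2): (2−8)(2−1)(2−3)(2−10) = (−6)·1·(−1)·(−8) = −48 ≡ 4, so v_4 = 4^{−1} = 10 (mod 13).
  i = 5 (α = 10): (10−8)(10−1)(10−3)(10−2) = 2·9·7·8 = 1008 ≡ 7, so v_5 = 7^{−1} = 2 (mod 13).
  v = [3, 3, 8, 10, 2].
Step 2: syndromes of r = [5, 8, 4, 2, 6] (all sums mod 13).
  S_0 = Σ v_i r_i = 3·5 + 3·8 + 8·4 + 10·2 + 2·6 = 103 ≡ 12.
  S_1 = Σ v_i α_i r_i = 3·8·5 + 3·1·8 + 8·3·4 + 10·2·2 + 2·10·6 = 400 ≡ 10.
  α_i^2 mod 13 = [12, 1, 9, 4, 9].
  S_2 = Σ v_i α_i^2 r_i = 3·12·5 + 3·1·8 + 8·9·4 + 10·4·2 + 2·9·6 = 680 ≡ 4.
  S = (12, 10, 4) ≠ 0, so r is not a codeword (an error is present).
Step 3: locate the error. For a single error e at position i, S_ℓ = v_i·e·α_i^ℓ, so α_err = S_1/S_0.
  S_0^{−1} = 12^{−1} = 12 (mod 13), so α_err = 10·12 = 120 ≡ 3 = α_3. Error position i = 3.
  Consistency check: S_2/S_1 = 4·4 = 16 ≡ 3 = α_err ✓ (single-error assumption holds).
Step 4: error magnitude e = S_0/v_3 = S_0·∏_{j≠3}(α_3 − α_j) = 12·5 = 60 ≡ 8 (mod 13).
Step 5: correct position 3: c_3 = r_3 − e = 4 − 8 ≡ 9 (mod 13). Hence c = [5, 8, 9, 2, 6].
  Check: interpolating c through the α_i gives m(x) = 1 + 7·x (degree < 2) with m(α_i) = c_i for every i, so c is indeed a codeword.
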